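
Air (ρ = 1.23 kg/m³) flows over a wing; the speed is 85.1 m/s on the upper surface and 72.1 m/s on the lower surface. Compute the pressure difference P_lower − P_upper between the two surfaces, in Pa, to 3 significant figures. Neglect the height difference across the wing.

ΔP ≈ 1260 Pa

Bernoulli (same height): P_lower − P_upper = ½ρ(v_upper² − v_lower²).
ΔP = ½·1.23·(85.1² − 72.1²) = 1260 Pa.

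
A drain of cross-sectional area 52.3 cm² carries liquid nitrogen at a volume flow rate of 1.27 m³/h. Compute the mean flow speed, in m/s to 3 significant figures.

Q = 1.27 m³/h = 0.000353 m³/s.
v = Q/A = 0.000353 / 0.00523 = 0.0675 m/s.

v ≈ 0.0675 m/s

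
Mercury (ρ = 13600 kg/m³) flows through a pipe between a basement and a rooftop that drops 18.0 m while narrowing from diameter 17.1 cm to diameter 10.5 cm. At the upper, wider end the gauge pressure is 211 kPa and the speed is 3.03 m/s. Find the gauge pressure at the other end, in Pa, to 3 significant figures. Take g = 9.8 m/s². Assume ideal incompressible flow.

P₂ = 2230000 Pa

By continuity, v₂ = v₁·A₁/A₂ = 3.03·(230/86.6) = 8.04 m/s.
Applying Bernoulli between the two ends and solving for P₂: P₂ = P₁ + ½ρ(v₁² − v₂²) − ρgΔh.
P₂ = 211000 + ½·13600·(3.03² − 8.04²) − 13600·9.8·(−18.0) = 211000 + (-377000) − (-2400000) = 2230000 Pa.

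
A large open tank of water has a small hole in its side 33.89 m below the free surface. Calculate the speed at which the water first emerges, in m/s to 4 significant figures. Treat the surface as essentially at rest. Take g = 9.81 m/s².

v ≈ 25.79 m/s

Bernoulli from surface to hole (P equal, v_surface ≈ 0): v = √(2gh) = √(2×9.81×33.89) = 25.79 m/s.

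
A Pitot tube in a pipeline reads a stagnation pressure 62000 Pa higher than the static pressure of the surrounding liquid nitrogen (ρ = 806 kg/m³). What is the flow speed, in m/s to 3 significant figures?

12.4 m/s

The dynamic pressure equals the rise in static pressure at the stagnation point: ΔP = ½ρv².
v = √(2ΔP/ρ) = √(2·62000/806) = 12.4 m/s.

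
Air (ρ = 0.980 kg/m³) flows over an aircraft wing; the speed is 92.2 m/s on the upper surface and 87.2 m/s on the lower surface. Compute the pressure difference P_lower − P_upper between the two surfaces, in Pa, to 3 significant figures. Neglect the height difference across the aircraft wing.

The pressure is lower where the speed is higher: ΔP = ½ρ(v_up² − v_low²).
ΔP = ½·0.980·(92.2² − 87.2²) = 440 Pa.

ΔP ≈ 440 Pa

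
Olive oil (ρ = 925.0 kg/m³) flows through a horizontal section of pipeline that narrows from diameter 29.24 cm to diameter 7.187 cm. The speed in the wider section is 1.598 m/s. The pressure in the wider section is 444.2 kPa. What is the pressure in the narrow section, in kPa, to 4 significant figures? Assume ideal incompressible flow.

Continuity gives A₁v₁ = A₂v₂, so v₂ = (671.5 cm²)/(40.57 cm²) × 1.598 m/s = 26.45 m/s.
Bernoulli (h₁ = h₂): P₁ − P₂ = ½ρ(v₂² − v₁²).
P₂ = P₁ − ½ρ(v₂² − v₁²) = 444200 − ½·925.0·(26.45² − 1.598²) = 444200 − 322400 = 121800 Pa.

P₂ ≈ 121.8 kPa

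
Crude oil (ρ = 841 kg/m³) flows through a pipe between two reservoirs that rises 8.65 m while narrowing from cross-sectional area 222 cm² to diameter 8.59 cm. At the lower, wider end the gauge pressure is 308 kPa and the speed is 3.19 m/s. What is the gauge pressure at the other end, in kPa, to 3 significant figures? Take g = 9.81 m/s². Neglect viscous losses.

The volume flow rate is constant, so v₂ = (A₁/A₂)v₁ = (222/58.0)·3.19 = 12.2 m/s.
Energy conservation along the streamline gives P₂ = P₁ − ½ρ(v₂² − v₁²) − ρg(h₂ − h₁).
P₂ = 308000 + ½·841·(3.19² − 12.2²) − 841·9.81·(+8.65) = 308000 + (-58500) − (71400) = 178000 Pa.

178 kPa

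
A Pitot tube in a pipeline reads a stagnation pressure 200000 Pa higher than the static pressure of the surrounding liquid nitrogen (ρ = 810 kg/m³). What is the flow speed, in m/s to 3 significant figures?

22.2 m/s

At the stagnation point the flow is brought to rest, so Bernoulli gives P_stag − P_static = ½ρv².
v = √(2ΔP/ρ) = √(2·200000/810) = 22.2 m/s.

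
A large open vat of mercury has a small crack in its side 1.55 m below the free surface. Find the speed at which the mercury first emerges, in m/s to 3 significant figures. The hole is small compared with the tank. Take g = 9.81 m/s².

Bernoulli from surface to hole (P equal, v_surface ≈ 0): v = √(2gh) = √(2×9.81×1.55) = 5.51 m/s.

5.51 m/s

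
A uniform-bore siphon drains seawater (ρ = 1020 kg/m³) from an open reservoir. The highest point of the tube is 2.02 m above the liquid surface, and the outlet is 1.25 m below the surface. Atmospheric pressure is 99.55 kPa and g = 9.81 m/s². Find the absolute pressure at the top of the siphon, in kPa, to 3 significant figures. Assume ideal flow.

P_top ≈ 66.8 kPa

Bernoulli surface→outlet gives ½v² = g·h_out, so v = √(2·9.81·1.25) = 4.95 m/s.
Continuity keeps v the same throughout the tube; from surface to crest, P_atm + 0 = P_top + ½ρv² + ρg·h_top.
P_top = 99550 − ½·1020·4.95² − 1020·9.81·2.02 = 66800 Pa.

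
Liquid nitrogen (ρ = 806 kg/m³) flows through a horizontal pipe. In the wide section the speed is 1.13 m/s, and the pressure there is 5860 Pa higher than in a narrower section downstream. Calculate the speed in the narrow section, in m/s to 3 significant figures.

Horizontal Bernoulli: P₁ + ½ρv₁² = P₂ + ½ρv₂², so v₂² = v₁² + 2(P₁ − P₂)/ρ.
v₂ = √(1.13² + 2·5860/806) = √(1.28 + 14.5) = 3.98 m/s.

3.98 m/s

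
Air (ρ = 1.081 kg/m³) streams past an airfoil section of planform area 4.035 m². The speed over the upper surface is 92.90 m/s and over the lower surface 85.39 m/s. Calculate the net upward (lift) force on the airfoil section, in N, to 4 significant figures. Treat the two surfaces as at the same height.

F = 2920 N

The faster flow above has the lower pressure; Bernoulli (same height) gives ΔP = ½ρ(v_up² − v_low²).
ΔP = ½·1.081·(92.90² − 85.39²) = 723.7 Pa.
Lift = ΔP · A = 723.7 × 4.035 = 2920 N.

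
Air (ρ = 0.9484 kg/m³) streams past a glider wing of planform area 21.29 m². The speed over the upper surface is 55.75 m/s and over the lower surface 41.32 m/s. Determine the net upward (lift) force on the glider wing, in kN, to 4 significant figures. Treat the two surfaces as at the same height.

14.14 kN

From P + ½ρv² = const at equal height, P_low − P_up = ½ρ(v_up² − v_low²).
ΔP = ½·0.9484·(55.75² − 41.32²) = 664.2 Pa.
Lift = ΔP · A = 664.2 × 21.29 = 14140 N.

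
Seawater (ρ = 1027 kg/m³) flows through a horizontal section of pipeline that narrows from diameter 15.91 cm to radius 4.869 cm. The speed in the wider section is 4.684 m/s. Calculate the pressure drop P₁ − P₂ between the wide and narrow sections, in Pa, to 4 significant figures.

The volume flow rate is constant, so v₂ = (A₁/A₂)v₁ = (198.8/74.48)·4.684 = 12.50 m/s.
The pipe is horizontal, so Bernoulli reduces to P₁ + ½ρv₁² = P₂ + ½ρv₂².
P₁ − P₂ = ½·1027·(12.50² − 4.684²) = ½·1027·134.4 = 69010 Pa.

69010 Pa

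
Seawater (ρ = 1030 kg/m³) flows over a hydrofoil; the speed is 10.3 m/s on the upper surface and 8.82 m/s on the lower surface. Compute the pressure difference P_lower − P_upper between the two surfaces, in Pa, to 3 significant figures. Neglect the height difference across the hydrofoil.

ΔP = 14600 Pa

Bernoulli (same height): P_lower − P_upper = ½ρ(v_upper² − v_lower²).
ΔP = ½·1030·(10.3² − 8.82²) = 14600 Pa.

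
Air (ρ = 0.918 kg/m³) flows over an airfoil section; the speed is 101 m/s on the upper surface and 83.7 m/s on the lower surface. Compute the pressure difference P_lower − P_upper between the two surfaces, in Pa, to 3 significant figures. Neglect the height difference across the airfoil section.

ΔP = 1470 Pa

With negligible Δh, P + ½ρv² is constant, so P_low − P_up = ½ρ(v_up² − v_low²).
ΔP = ½·0.918·(101² − 83.7²) = 1470 Pa.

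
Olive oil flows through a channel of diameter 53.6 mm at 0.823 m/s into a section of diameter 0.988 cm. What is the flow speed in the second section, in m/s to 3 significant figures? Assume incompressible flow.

v₂ = 24.2 m/s

By continuity, v₂ = v₁·A₁/A₂ = 0.823·(22.6/0.767) = 24.2 m/s.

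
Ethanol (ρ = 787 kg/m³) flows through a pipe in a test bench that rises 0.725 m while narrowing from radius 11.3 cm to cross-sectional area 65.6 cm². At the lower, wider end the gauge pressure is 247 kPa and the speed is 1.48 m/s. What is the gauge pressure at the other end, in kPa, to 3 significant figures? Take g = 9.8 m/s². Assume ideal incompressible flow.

Continuity gives A₁v₁ = A₂v₂, so v₂ = (401 cm²)/(65.6 cm²) × 1.48 m/s = 9.05 m/s.
Applying Bernoulli between the two ends and solving for P₂: P₂ = P₁ + ½ρ(v₁² − v₂²) − ρgΔh.
P₂ = 247000 + ½·787·(1.48² − 9.05²) − 787·9.8·(+0.725) = 247000 + (-31400) − (5590) = 210000 Pa.

P₂ ≈ 210 kPa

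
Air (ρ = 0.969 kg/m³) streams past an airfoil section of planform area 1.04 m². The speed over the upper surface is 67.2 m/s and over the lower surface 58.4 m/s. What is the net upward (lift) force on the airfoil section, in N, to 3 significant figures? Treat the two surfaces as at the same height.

F ≈ 557 N

With equal heights on the two surfaces, Bernoulli gives P_lower − P_upper = ½ρ(v_upper² − v_lower²).
ΔP = ½·0.969·(67.2² − 58.4²) = 536 Pa.
Lift = ΔP · A = 536 × 1.04 = 557 N.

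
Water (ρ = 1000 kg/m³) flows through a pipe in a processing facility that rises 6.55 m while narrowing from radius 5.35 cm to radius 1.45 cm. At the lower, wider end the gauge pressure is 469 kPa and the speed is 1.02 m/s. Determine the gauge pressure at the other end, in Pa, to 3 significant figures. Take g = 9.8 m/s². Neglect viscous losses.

P₂ ≈ 309000 Pa

By continuity, v₂ = v₁·A₁/A₂ = 1.02·(89.9/6.61) = 13.9 m/s.
Energy conservation along the streamline gives P₂ = P₁ − ½ρ(v₂² − v₁²) − ρg(h₂ − h₁).
P₂ = 469000 + ½·1000·(1.02² − 13.9²) − 1000·9.8·(+6.55) = 469000 + (-95900) − (64200) = 309000 Pa.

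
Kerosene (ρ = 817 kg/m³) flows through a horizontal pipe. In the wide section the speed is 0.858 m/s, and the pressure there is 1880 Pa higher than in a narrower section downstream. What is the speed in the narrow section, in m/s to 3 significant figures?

Along the level pipe P + ½ρv² is conserved, hence v₂² = v₁² + 2(P₁ − P₂)/ρ.
v₂ = √(0.858² + 2·1880/817) = √(0.736 + 4.60) = 2.31 m/s.

v₂ ≈ 2.31 m/s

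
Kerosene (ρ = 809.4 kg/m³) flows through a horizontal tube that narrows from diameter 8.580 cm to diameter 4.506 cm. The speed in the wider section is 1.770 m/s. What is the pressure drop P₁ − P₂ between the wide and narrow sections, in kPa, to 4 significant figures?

15.40 kPa

Continuity gives A₁v₁ = A₂v₂, so v₂ = (57.82 cm²)/(15.95 cm²) × 1.770 m/s = 6.417 m/s.
With no height change, Bernoulli's equation is P₁ + ½ρv₁² = P₂ + ½ρv₂².
P₁ − P₂ = ½·809.4·(6.417² − 1.770²) = ½·809.4·38.05 = 15400 Pa.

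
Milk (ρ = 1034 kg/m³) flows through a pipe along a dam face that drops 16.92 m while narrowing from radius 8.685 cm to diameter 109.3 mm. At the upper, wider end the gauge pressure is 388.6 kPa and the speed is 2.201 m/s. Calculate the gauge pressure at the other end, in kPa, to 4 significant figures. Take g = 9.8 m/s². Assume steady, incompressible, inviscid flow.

P₂ = 546.6 kPa

The volume flow rate is constant, so v₂ = (A₁/A₂)v₁ = (237.0/93.83)·2.201 = 5.559 m/s.
Applying Bernoulli between the two ends and solving for P₂: P₂ = P₁ + ½ρ(v₁² − v₂²) − ρgΔh.
P₂ = 388600 + ½·1034·(2.201² − 5.559²) − 1034·9.8·(−16.92) = 388600 + (-13470) − (-171500) = 546600 Pa.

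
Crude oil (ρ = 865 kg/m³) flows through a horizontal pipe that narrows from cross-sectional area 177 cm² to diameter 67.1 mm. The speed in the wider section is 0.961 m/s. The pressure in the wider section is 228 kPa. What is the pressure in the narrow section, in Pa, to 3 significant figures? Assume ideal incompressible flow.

218000 Pa

Continuity gives A₁v₁ = A₂v₂, so v₂ = (177 cm²)/(35.4 cm²) × 0.961 m/s = 4.81 m/s.
Bernoulli (h₁ = h₂): P₁ − P₂ = ½ρ(v₂² − v₁²).
P₂ = P₁ − ½ρ(v₂² − v₁²) = 228000 − ½·865·(4.81² − 0.961²) = 228000 − 9610 = 218000 Pa.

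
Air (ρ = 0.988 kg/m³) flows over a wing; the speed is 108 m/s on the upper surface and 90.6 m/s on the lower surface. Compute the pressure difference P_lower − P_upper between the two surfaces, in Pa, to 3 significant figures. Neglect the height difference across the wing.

ΔP ≈ 1710 Pa

Bernoulli (same height): P_lower − P_upper = ½ρ(v_upper² − v_lower²).
ΔP = ½·0.988·(108² − 90.6²) = 1710 Pa.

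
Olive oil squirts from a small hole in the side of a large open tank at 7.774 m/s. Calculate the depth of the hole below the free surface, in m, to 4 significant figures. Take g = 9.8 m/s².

h ≈ 3.083 m

For a small hole in a large open tank, ½v² = gh, giving h = v²/(2g).
h = 7.774²/(2·9.8) = 60.44/19.60 = 3.083 m.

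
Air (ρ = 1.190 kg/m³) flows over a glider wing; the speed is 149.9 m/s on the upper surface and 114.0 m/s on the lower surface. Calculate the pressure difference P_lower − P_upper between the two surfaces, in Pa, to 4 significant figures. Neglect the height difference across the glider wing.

5637 Pa

Bernoulli (same height): P_lower − P_upper = ½ρ(v_upper² − v_lower²).
ΔP = ½·1.190·(149.9² − 114.0²) = 5637 Pa.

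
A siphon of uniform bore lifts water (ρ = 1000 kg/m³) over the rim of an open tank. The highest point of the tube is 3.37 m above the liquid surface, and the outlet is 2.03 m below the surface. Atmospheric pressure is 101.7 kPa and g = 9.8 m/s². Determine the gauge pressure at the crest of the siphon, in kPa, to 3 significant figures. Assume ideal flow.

Bernoulli surface→outlet gives ½v² = g·h_out, so v = √(2·9.8·2.03) = 6.31 m/s.
The bore is uniform, so the speed at the crest is the same v. Bernoulli surface→crest: P_atm = P_top + ½ρv² + ρg·h_top.
P_top = 101700 − ½·1000·6.31² − 1000·9.8·3.37 = 48800 Pa. So P_gauge = P_top − P_atm = -52900 Pa.

P_gauge ≈ -52.9 kPa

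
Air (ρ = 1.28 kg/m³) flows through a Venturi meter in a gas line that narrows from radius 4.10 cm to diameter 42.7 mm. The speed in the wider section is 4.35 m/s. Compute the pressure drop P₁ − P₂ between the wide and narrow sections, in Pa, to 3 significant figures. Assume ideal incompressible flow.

153 Pa

The volume flow rate is constant, so v₂ = (A₁/A₂)v₁ = (52.8/14.3)·4.35 = 16.0 m/s.
Along the horizontal streamline, P + ½ρv² is constant.
P₁ − P₂ = ½·1.28·(16.0² − 4.35²) = ½·1.28·238 = 153 Pa.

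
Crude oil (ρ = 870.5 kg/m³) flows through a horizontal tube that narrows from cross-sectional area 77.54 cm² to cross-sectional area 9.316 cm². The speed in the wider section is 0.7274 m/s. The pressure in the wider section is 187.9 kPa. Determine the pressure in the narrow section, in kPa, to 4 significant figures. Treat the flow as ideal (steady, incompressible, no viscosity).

P₂ ≈ 172.2 kPa

The volume flow rate is constant, so v₂ = (A₁/A₂)v₁ = (77.54/9.316)·0.7274 = 6.054 m/s.
The pipe is horizontal, so Bernoulli reduces to P₁ + ½ρv₁² = P₂ + ½ρv₂².
P₂ = P₁ − ½ρ(v₂² − v₁²) = 187900 − ½·870.5·(6.054² − 0.7274²) = 187900 − 15720 = 172200 Pa.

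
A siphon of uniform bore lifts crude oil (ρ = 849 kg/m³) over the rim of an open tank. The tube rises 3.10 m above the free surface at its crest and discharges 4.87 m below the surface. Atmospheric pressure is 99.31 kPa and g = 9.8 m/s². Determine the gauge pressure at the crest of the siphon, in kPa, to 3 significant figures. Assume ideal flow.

The outlet speed comes from Torricelli: v = √(2g·4.87) = 9.77 m/s.
With constant cross-section the crest speed equals v; applying Bernoulli from the surface up to the crest, P_top = P_atm − ½ρv² − ρg·h_top.
P_top = 99310 − ½·849·9.77² − 849·9.8·3.10 = 33000 Pa. So P_gauge = P_top − P_atm = -66300 Pa.

P_gauge ≈ -66.3 kPa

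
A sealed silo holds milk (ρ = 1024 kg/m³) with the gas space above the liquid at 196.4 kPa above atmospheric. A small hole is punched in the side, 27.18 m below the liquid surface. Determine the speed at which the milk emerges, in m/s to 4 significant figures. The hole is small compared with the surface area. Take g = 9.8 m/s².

v ≈ 30.27 m/s

Take point 1 at the surface (v₁ ≈ 0) and point 2 at the hole (at atmospheric pressure). Bernoulli: P₁ + ρg h = P_atm + ½ρv₂².
With P₁ − P_atm = 196400 Pa, v₂ = √(2gh + 2ΔP/ρ) = √(2·9.8·27.18 + 2·196400/1024) = 30.27 m/s.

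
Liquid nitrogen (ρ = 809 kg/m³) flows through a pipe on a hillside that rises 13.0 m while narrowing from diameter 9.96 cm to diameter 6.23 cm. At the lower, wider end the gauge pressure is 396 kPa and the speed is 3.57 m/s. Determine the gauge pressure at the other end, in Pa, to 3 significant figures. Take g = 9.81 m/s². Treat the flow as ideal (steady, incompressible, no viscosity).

By continuity, v₂ = v₁·A₁/A₂ = 3.57·(77.9/30.5) = 9.12 m/s.
Applying Bernoulli between the two ends and solving for P₂: P₂ = P₁ + ½ρ(v₁² − v₂²) − ρgΔh.
P₂ = 396000 + ½·809·(3.57² − 9.12²) − 809·9.81·(+13.0) = 396000 + (-28500) − (103000) = 264000 Pa.

P₂ ≈ 264000 Pa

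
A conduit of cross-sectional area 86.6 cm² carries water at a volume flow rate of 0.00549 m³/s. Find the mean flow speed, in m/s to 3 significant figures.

Q = 0.00549 m³/s = 0.00549 m³/s.
v = Q/A = 0.00549 / 0.00866 = 0.634 m/s.

v ≈ 0.634 m/s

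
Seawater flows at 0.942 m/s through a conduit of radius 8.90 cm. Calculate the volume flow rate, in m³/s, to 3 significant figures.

Q = A·v = 0.0249 m² × 0.942 m/s = 0.0234 m³/s.

Q ≈ 0.0234 m³/s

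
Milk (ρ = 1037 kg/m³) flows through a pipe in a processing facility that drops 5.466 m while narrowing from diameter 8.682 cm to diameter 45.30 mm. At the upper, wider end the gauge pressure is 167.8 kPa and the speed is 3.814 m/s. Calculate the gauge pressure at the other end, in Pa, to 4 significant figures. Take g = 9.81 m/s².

The volume flow rate is constant, so v₂ = (A₁/A₂)v₁ = (59.20/16.12)·3.814 = 14.01 m/s.
Energy conservation along the streamline gives P₂ = P₁ − ½ρ(v₂² − v₁²) − ρg(h₂ − h₁).
P₂ = 167800 + ½·1037·(3.814² − 14.01²) − 1037·9.81·(−5.466) = 167800 + (-94220) − (-55610) = 129200 Pa.

P₂ = 129200 Pa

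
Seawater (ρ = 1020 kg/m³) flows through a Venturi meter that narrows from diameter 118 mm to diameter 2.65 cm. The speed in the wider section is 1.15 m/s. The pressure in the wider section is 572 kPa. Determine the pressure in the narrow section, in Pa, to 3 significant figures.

The volume flow rate is constant, so v₂ = (A₁/A₂)v₁ = (109/5.52)·1.15 = 22.8 m/s.
Bernoulli (h₁ = h₂): P₁ − P₂ = ½ρ(v₂² − v₁²).
P₂ = P₁ − ½ρ(v₂² − v₁²) = 572000 − ½·1020·(22.8² − 1.15²) = 572000 − 264000 = 308000 Pa.

308000 Pa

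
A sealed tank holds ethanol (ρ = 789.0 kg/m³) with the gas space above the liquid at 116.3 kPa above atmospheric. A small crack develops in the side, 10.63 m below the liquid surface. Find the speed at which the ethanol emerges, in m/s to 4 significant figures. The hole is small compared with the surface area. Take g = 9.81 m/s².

v ≈ 22.44 m/s

Take point 1 at the surface (v₁ ≈ 0) and point 2 at the hole (at atmospheric pressure). Bernoulli: P₁ + ρg h = P_atm + ½ρv₂².
With P₁ − P_atm = 116300 Pa, v₂ = √(2gh + 2ΔP/ρ) = √(2·9.81·10.63 + 2·116300/789.0) = 22.44 m/s.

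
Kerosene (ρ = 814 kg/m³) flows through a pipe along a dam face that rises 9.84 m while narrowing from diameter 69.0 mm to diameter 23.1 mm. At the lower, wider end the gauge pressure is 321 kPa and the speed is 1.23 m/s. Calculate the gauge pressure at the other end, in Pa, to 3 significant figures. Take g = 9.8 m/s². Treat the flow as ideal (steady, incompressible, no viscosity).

The volume flow rate is constant, so v₂ = (A₁/A₂)v₁ = (37.4/4.19)·1.23 = 11.0 m/s.
Energy conservation along the streamline gives P₂ = P₁ − ½ρ(v₂² − v₁²) − ρg(h₂ − h₁).
P₂ = 321000 + ½·814·(1.23² − 11.0²) − 814·9.8·(+9.84) = 321000 + (-48400) − (78500) = 194000 Pa.

P₂ = 194000 Pa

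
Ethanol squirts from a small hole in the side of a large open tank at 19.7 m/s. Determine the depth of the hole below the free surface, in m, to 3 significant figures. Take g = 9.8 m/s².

h ≈ 19.8 m

For a small hole in a large open tank, ½v² = gh, giving h = v²/(2g).
h = 19.7²/(2·9.8) = 388/19.60 = 19.8 m.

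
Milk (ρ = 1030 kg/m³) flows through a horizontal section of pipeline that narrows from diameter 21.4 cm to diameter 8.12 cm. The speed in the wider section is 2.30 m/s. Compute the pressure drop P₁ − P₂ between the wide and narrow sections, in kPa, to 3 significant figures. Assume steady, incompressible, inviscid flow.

ΔP ≈ 129 kPa

The volume flow rate is constant, so v₂ = (A₁/A₂)v₁ = (360/51.8)·2.30 = 16.0 m/s.
The pipe is horizontal, so Bernoulli reduces to P₁ + ½ρv₁² = P₂ + ½ρv₂².
P₁ − P₂ = ½·1030·(16.0² − 2.30²) = ½·1030·250 = 129000 Pa.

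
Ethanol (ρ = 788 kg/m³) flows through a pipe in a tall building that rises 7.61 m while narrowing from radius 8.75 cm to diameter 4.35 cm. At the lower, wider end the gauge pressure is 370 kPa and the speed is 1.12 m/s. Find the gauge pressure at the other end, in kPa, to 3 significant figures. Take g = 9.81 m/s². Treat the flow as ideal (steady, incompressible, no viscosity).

P₂ = 182 kPa

By continuity, v₂ = v₁·A₁/A₂ = 1.12·(241/14.9) = 18.1 m/s.
Applying Bernoulli between the two ends and solving for P₂: P₂ = P₁ + ½ρ(v₁² − v₂²) − ρgΔh.
P₂ = 370000 + ½·788·(1.12² − 18.1²) − 788·9.81·(+7.61) = 370000 + (-129000) − (58800) = 182000 Pa.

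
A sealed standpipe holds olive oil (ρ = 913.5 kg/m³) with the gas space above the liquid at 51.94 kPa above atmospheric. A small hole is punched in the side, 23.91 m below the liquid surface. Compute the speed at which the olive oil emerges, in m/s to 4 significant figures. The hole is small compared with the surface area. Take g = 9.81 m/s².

Take point 1 at the surface (v₁ ≈ 0) and point 2 at the hole (at atmospheric pressure). Bernoulli: P₁ + ρg h = P_atm + ½ρv₂².
With P₁ − P_atm = 51940 Pa, v₂ = √(2gh + 2ΔP/ρ) = √(2·9.81·23.91 + 2·51940/913.5) = 24.14 m/s.

v = 24.14 m/s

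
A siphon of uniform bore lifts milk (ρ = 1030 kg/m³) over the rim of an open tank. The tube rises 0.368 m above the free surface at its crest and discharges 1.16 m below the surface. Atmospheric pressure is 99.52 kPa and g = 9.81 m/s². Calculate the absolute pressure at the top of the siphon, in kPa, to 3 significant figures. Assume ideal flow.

P_top ≈ 84.1 kPa

The outlet speed comes from Torricelli: v = √(2g·1.16) = 4.77 m/s.
The bore is uniform, so the speed at the crest is the same v. Bernoulli surface→crest: P_atm = P_top + ½ρv² + ρg·h_top.
P_top = 99520 − ½·1030·4.77² − 1030·9.81·0.368 = 84100 Pa.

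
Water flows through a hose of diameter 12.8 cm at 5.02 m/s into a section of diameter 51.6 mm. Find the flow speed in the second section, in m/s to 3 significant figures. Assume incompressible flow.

30.9 m/s

The volume flow rate is constant, so v₂ = (A₁/A₂)v₁ = (129/20.9)·5.02 = 30.9 m/s.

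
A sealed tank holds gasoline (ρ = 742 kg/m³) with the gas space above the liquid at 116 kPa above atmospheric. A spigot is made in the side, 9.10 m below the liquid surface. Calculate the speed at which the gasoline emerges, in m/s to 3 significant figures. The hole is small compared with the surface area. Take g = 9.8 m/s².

Take point 1 at the surface (v₁ ≈ 0) and point 2 at the hole (at atmospheric pressure). Bernoulli: P₁ + ρg h = P_atm + ½ρv₂².
With P₁ − P_atm = 116000 Pa, v₂ = √(2gh + 2ΔP/ρ) = √(2·9.8·9.10 + 2·116000/742) = 22.2 m/s.

22.2 m/s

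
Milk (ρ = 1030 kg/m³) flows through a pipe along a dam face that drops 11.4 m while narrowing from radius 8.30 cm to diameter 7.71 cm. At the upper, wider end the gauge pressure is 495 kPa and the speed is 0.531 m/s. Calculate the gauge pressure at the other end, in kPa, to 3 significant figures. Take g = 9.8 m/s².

The volume flow rate is constant, so v₂ = (A₁/A₂)v₁ = (216/46.7)·0.531 = 2.46 m/s.
Energy conservation along the streamline gives P₂ = P₁ − ½ρ(v₂² − v₁²) − ρg(h₂ − h₁).
P₂ = 495000 + ½·1030·(0.531² − 2.46²) − 1030·9.8·(−11.4) = 495000 + (-2980) − (-115000) = 607000 Pa.

P₂ = 607 kPa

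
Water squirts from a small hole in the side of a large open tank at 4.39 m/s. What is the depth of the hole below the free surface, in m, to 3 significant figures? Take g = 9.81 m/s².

h ≈ 0.982 m

Inverting v = √(2gh) gives h = v² / 2g.
h = 4.39²/(2·9.81) = 19.3/19.62 = 0.982 m.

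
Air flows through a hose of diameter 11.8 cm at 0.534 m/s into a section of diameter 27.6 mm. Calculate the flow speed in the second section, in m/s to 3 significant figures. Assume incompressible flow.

9.76 m/s

Mass conservation (A₁v₁ = A₂v₂) gives v₂ = 0.534 × 109/5.98 = 9.76 m/s.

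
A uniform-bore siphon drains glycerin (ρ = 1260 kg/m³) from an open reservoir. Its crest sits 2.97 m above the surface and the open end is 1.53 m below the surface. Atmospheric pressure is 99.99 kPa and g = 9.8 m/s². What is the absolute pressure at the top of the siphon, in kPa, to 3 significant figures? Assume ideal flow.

From the surface to the outlet (both open to atmosphere, surface at rest): v = √(2g·h_out) = √(2·9.8·1.53) = 5.48 m/s.
Continuity keeps v the same throughout the tube; from surface to crest, P_atm + 0 = P_top + ½ρv² + ρg·h_top.
P_top = 99990 − ½·1260·5.48² − 1260·9.8·2.97 = 44400 Pa.

P_top = 44.4 kPa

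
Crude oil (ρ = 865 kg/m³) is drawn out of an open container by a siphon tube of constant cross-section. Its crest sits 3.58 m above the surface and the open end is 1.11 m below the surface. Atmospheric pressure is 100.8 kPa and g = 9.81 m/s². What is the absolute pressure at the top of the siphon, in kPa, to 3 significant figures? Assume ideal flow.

P_top = 61.0 kPa

From the surface to the outlet (both open to atmosphere, surface at rest): v = √(2g·h_out) = √(2·9.81·1.11) = 4.67 m/s.
The bore is uniform, so the speed at the crest is the same v. Bernoulli surface→crest: P_atm = P_top + ½ρv² + ρg·h_top.
P_top = 100800 − ½·865·4.67² − 865·9.81·3.58 = 61000 Pa.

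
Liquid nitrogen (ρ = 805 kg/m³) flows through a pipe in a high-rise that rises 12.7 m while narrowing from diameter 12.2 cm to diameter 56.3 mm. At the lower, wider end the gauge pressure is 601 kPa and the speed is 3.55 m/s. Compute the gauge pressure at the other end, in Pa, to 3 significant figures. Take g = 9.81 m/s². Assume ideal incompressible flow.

Continuity gives A₁v₁ = A₂v₂, so v₂ = (117 cm²)/(24.9 cm²) × 3.55 m/s = 16.7 m/s.
Energy conservation along the streamline gives P₂ = P₁ − ½ρ(v₂² − v₁²) − ρg(h₂ − h₁).
P₂ = 601000 + ½·805·(3.55² − 16.7²) − 805·9.81·(+12.7) = 601000 + (-107000) − (100000) = 394000 Pa.

P₂ = 394000 Pa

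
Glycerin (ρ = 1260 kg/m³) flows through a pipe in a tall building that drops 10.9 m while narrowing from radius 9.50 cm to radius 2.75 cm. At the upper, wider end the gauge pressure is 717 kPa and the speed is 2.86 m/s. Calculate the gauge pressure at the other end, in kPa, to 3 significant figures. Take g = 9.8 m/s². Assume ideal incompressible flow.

123 kPa

The volume flow rate is constant, so v₂ = (A₁/A₂)v₁ = (284/23.8)·2.86 = 34.1 m/s.
Bernoulli: P₁ + ½ρv₁² + ρg h₁ = P₂ + ½ρv₂² + ρg h₂, so P₂ = P₁ + ½ρ(v₁² − v₂²) − ρg(h₂ − h₁).
P₂ = 717000 + ½·1260·(2.86² − 34.1²) − 1260·9.8·(−10.9) = 717000 + (-729000) − (-135000) = 123000 Pa.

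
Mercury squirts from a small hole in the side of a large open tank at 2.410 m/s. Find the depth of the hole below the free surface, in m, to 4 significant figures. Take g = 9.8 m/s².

Inverting v = √(2gh) gives h = v² / 2g.
h = 2.410²/(2·9.8) = 5.808/19.60 = 0.2963 m.

h = 0.2963 m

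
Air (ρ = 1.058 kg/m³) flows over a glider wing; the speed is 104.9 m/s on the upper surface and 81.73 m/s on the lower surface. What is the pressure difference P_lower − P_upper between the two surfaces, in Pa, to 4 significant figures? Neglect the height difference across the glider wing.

With negligible Δh, P + ½ρv² is constant, so P_low − P_up = ½ρ(v_up² − v_low²).
ΔP = ½·1.058·(104.9² − 81.73²) = 2288 Pa.

ΔP = 2288 Pa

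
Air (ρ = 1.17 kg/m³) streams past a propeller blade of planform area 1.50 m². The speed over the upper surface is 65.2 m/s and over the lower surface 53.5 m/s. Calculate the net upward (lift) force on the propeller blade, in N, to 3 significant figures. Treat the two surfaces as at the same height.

From P + ½ρv² = const at equal height, P_low − P_up = ½ρ(v_up² − v_low²).
ΔP = ½·1.17·(65.2² − 53.5²) = 812 Pa.
Lift = ΔP · A = 812 × 1.50 = 1220 N.

F ≈ 1220 N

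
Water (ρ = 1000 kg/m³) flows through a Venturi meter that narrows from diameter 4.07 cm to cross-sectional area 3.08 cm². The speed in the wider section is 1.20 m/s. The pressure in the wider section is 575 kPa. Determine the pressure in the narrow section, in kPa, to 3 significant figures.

By continuity, v₂ = v₁·A₁/A₂ = 1.20·(13.0/3.08) = 5.07 m/s.
With no height change, Bernoulli's equation is P₁ + ½ρv₁² = P₂ + ½ρv₂².
P₂ = P₁ − ½ρ(v₂² − v₁²) = 575000 − ½·1000·(5.07² − 1.20²) = 575000 − 12100 = 563000 Pa.

P₂ ≈ 563 kPa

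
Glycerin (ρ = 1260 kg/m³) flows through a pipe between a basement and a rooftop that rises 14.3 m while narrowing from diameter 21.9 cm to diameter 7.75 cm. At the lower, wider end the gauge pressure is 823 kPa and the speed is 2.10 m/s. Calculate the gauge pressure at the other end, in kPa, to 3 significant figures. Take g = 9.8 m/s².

472 kPa

Mass conservation (A₁v₁ = A₂v₂) gives v₂ = 2.10 × 377/47.2 = 16.8 m/s.
Applying Bernoulli between the two ends and solving for P₂: P₂ = P₁ + ½ρ(v₁² − v₂²) − ρgΔh.
P₂ = 823000 + ½·1260·(2.10² − 16.8²) − 1260·9.8·(+14.3) = 823000 + (-174000) − (177000) = 472000 Pa.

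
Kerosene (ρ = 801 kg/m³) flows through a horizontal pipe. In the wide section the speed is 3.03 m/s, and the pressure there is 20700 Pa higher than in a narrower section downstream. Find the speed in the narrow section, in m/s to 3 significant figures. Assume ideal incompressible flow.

Horizontal Bernoulli: P₁ + ½ρv₁² = P₂ + ½ρv₂², so v₂² = v₁² + 2(P₁ − P₂)/ρ.
v₂ = √(3.03² + 2·20700/801) = √(9.18 + 51.7) = 7.80 m/s.

v₂ ≈ 7.80 m/s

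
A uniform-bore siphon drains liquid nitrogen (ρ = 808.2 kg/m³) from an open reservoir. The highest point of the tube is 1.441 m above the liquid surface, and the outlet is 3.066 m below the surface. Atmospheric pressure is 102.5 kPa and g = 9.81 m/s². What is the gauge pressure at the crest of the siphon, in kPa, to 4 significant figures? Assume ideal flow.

From the surface to the outlet (both open to atmosphere, surface at rest): v = √(2g·h_out) = √(2·9.81·3.066) = 7.756 m/s.
Continuity keeps v the same throughout the tube; from surface to crest, P_atm + 0 = P_top + ½ρv² + ρg·h_top.
P_top = 102500 − ½·808.2·7.756² − 808.2·9.81·1.441 = 66770 Pa. So P_gauge = P_top − P_atm = -35730 Pa.

P_gauge = -35.73 kPa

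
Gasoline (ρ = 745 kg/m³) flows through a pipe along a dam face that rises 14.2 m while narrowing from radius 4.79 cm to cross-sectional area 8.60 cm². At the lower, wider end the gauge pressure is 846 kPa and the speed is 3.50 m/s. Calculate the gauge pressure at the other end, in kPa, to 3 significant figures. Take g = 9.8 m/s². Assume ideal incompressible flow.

P₂ = 426 kPa

Continuity gives A₁v₁ = A₂v₂, so v₂ = (72.1 cm²)/(8.60 cm²) × 3.50 m/s = 29.3 m/s.
Applying Bernoulli between the two ends and solving for P₂: P₂ = P₁ + ½ρ(v₁² − v₂²) − ρgΔh.
P₂ = 846000 + ½·745·(3.50² − 29.3²) − 745·9.8·(+14.2) = 846000 + (-316000) − (104000) = 426000 Pa.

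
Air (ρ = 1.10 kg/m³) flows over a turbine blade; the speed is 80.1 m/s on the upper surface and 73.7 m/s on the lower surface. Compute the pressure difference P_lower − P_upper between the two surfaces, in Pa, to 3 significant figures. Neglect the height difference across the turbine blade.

541 Pa

The pressure is lower where the speed is higher: ΔP = ½ρ(v_up² − v_low²).
ΔP = ½·1.10·(80.1² − 73.7²) = 541 Pa.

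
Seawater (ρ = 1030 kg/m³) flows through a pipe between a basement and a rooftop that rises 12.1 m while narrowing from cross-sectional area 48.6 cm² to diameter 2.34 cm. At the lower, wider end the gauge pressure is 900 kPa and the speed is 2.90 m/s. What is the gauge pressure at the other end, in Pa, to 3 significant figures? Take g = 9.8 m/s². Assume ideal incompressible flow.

P₂ ≈ 229000 Pa

The volume flow rate is constant, so v₂ = (A₁/A₂)v₁ = (48.6/4.30)·2.90 = 32.8 m/s.
Energy conservation along the streamline gives P₂ = P₁ − ½ρ(v₂² − v₁²) − ρg(h₂ − h₁).
P₂ = 900000 + ½·1030·(2.90² − 32.8²) − 1030·9.8·(+12.1) = 900000 + (-549000) − (122000) = 229000 Pa.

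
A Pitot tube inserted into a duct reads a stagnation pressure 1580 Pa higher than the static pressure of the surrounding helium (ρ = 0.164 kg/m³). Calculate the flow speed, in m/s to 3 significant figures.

At the stagnation point the flow is brought to rest, so Bernoulli gives P_stag − P_static = ½ρv².
v = √(2ΔP/ρ) = √(2·1580/0.164) = 139 m/s.

v ≈ 139 m/s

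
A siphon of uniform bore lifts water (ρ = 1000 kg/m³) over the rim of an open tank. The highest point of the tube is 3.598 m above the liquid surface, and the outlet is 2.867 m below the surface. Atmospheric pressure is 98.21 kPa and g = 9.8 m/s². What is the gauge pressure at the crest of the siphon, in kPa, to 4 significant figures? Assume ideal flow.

The outlet speed comes from Torricelli: v = √(2g·2.867) = 7.496 m/s.
Continuity keeps v the same throughout the tube; from surface to crest, P_atm + 0 = P_top + ½ρv² + ρg·h_top.
P_top = 98210 − ½·1000·7.496² − 1000·9.8·3.598 = 34850 Pa. So P_gauge = P_top − P_atm = -63360 Pa.

P_gauge = -63.36 kPa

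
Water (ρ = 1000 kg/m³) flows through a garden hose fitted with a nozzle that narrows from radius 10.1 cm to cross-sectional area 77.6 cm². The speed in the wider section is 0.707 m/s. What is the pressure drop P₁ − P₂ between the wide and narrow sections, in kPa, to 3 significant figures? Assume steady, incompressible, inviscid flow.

Continuity gives A₁v₁ = A₂v₂, so v₂ = (320 cm²)/(77.6 cm²) × 0.707 m/s = 2.92 m/s.
Along the horizontal streamline, P + ½ρv² is constant.
P₁ − P₂ = ½·1000·(2.92² − 0.707²) = ½·1000·8.03 = 4010 Pa.

ΔP ≈ 4.01 kPa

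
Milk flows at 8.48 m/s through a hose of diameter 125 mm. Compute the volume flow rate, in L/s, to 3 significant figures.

104 L/s

Q = A·v = 0.0123 m² × 8.48 m/s = 0.104 m³/s.
Converting: 0.104 m³/s × 1000 = 104 L/s.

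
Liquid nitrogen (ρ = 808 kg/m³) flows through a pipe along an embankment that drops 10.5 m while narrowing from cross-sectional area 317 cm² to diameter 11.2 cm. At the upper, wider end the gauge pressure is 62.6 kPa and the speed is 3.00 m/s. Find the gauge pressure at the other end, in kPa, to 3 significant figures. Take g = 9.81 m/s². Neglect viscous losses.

P₂ ≈ 112 kPa

The volume flow rate is constant, so v₂ = (A₁/A₂)v₁ = (317/98.5)·3.00 = 9.65 m/s.
Bernoulli: P₁ + ½ρv₁² + ρg h₁ = P₂ + ½ρv₂² + ρg h₂, so P₂ = P₁ + ½ρ(v₁² − v₂²) − ρg(h₂ − h₁).
P₂ = 62600 + ½·808·(3.00² − 9.65²) − 808·9.81·(−10.5) = 62600 + (-34000) − (-83200) = 112000 Pa.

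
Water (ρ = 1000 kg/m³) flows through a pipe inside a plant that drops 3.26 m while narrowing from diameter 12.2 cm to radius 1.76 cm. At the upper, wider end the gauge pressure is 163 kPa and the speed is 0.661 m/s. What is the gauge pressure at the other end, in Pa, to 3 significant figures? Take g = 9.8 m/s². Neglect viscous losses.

By continuity, v₂ = v₁·A₁/A₂ = 0.661·(117/9.73) = 7.94 m/s.
Energy conservation along the streamline gives P₂ = P₁ − ½ρ(v₂² − v₁²) − ρg(h₂ − h₁).
P₂ = 163000 + ½·1000·(0.661² − 7.94²) − 1000·9.8·(−3.26) = 163000 + (-31300) − (-31900) = 164000 Pa.

P₂ ≈ 164000 Pa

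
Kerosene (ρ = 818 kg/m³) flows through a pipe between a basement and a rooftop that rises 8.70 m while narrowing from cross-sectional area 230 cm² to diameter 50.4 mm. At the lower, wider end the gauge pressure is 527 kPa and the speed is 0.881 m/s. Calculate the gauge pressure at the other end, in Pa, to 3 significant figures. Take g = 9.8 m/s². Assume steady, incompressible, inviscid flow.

P₂ ≈ 415000 Pa

The volume flow rate is constant, so v₂ = (A₁/A₂)v₁ = (230/20.0)·0.881 = 10.2 m/s.
Applying Bernoulli between the two ends and solving for P₂: P₂ = P₁ + ½ρ(v₁² − v₂²) − ρgΔh.
P₂ = 527000 + ½·818·(0.881² − 10.2²) − 818·9.8·(+8.70) = 527000 + (-41900) − (69700) = 415000 Pa.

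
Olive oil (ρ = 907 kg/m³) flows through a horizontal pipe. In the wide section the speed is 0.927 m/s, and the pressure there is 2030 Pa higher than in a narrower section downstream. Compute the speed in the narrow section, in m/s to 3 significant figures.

v₂ ≈ 2.31 m/s

Along the level pipe P + ½ρv² is conserved, hence v₂² = v₁² + 2(P₁ − P₂)/ρ.
v₂ = √(0.927² + 2·2030/907) = √(0.859 + 4.48) = 2.31 m/s.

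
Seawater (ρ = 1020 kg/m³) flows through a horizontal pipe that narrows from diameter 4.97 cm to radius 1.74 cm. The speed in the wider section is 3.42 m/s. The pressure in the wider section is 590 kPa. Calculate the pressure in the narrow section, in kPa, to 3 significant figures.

Mass conservation (A₁v₁ = A₂v₂) gives v₂ = 3.42 × 19.4/9.51 = 6.98 m/s.
Bernoulli (h₁ = h₂): P₁ − P₂ = ½ρ(v₂² − v₁²).
P₂ = P₁ − ½ρ(v₂² − v₁²) = 590000 − ½·1020·(6.98² − 3.42²) = 590000 − 18900 = 571000 Pa.

P₂ = 571 kPa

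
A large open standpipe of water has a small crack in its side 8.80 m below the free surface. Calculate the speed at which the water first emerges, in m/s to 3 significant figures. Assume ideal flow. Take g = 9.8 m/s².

v = 13.1 m/s

Bernoulli from surface to hole (P equal, v_surface ≈ 0): v = √(2gh) = √(2×9.8×8.80) = 13.1 m/s.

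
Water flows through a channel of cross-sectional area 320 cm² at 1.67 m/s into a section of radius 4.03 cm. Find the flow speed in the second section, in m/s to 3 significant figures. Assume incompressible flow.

v₂ ≈ 10.5 m/s

The volume flow rate is constant, so v₂ = (A₁/A₂)v₁ = (320/51.0)·1.67 = 10.5 m/s.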